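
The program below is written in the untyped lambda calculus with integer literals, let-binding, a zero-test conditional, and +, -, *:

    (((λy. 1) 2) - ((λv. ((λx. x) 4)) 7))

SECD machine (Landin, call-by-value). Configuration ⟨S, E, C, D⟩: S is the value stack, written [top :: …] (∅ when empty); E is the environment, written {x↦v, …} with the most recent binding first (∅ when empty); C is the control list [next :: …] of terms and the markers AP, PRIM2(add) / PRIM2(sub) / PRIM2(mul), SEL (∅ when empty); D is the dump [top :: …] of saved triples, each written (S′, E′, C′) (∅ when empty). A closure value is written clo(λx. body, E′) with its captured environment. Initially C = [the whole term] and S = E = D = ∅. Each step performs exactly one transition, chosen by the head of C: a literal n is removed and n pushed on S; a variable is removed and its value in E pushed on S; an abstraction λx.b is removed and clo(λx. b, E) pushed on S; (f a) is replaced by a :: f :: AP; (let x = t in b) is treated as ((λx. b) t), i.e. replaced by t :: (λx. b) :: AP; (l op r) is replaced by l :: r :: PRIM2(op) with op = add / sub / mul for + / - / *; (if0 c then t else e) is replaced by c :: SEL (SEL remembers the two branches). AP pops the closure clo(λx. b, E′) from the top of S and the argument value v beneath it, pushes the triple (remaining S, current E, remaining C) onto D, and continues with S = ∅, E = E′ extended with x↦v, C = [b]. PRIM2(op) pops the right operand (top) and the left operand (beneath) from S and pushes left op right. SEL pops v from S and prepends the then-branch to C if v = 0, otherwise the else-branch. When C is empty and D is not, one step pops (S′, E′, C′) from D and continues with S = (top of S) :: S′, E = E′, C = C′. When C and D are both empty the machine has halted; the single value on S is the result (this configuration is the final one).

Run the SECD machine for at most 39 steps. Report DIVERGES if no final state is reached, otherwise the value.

t=0: [S=∅ | E=∅ | C=[(((λy. 1) 2) - ((λv. ((λx. x) 4)) 7))] | D=∅]
t=1: [S=∅ | E=∅ | C=[((λy. 1) 2) :: ((λv. ((λx. x) 4)) 7) :: PRIM2(sub)] | D=∅]
t=2: [S=∅ | E=∅ | C=[2 :: (λy. 1) :: AP :: ((λv. ((λx. x) 4)) 7) :: PRIM2(sub)] | D=∅]
t=3: [S=[2] | E=∅ | C=[(λy. 1) :: AP :: ((λv. ((λx. x) 4)) 7) :: PRIM2(sub)] | D=∅]
t=4: [S=[clo(λy. 1, ∅) :: 2] | E=∅ | C=[AP :: ((λv. ((λx. x) 4)) 7) :: PRIM2(sub)] | D=∅]
t=5: [S=∅ | E={y↦2} | C=[1] | D=[(∅, ∅, [((λv. ((λx. x) 4)) 7) :: PRIM2(sub)])]]
t=6: [S=[1] | E={y↦2} | C=∅ | D=[(∅, ∅, [((λv. ((λx. x) 4)) 7) :: PRIM2(sub)])]]
t=7: [S=[1] | E=∅ | C=[((λv. ((λx. x) 4)) 7) :: PRIM2(sub)] | D=∅]
t=8: [S=[1] | E=∅ | C=[7 :: (λv. ((λx. x) 4)) :: AP :: PRIM2(sub)] | D=∅]
t=9: [S=[7 :: 1] | E=∅ | C=[(λv. ((λx. x) 4)) :: AP :: PRIM2(sub)] | D=∅]
t=10: [S=[clo(λv. ((λx. x) 4), ∅) :: 7 :: 1] | E=∅ | C=[AP :: PRIM2(sub)] | D=∅]
t=11: [S=∅ | E={v↦7} | C=[((λx. x) 4)] | D=[([1], ∅, [PRIM2(sub)])]]
t=12: [S=∅ | E={v↦7} | C=[4 :: (λx. x) :: AP] | D=[([1], ∅, [PRIM2(sub)])]]
t=13: [S=[4] | E={v↦7} | C=[(λx. x) :: AP] | D=[([1], ∅, [PRIM2(sub)])]]
t=14: [S=[clo(λx. x, {v↦7}) :: 4] | E={v↦7} | C=[AP] | D=[([1], ∅, [PRIM2(sub)])]]
t=15: [S=∅ | E={x↦4, v↦7} | C=[x] | D=[(∅, {v↦7}, ∅) :: ([1], ∅, [PRIM2(sub)])]]
t=16: [S=[4] | E={x↦4, v↦7} | C=∅ | D=[(∅, {v↦7}, ∅) :: ([1], ∅, [PRIM2(sub)])]]
t=17: [S=[4] | E={v↦7} | C=∅ | D=[([1], ∅, [PRIM2(sub)])]]
t=18: [S=[4 :: 1] | E=∅ | C=[PRIM2(sub)] | D=∅]
t=19: [S=[-3] | E=∅ | C=∅ | D=∅]
→ final value -3

Answer: -3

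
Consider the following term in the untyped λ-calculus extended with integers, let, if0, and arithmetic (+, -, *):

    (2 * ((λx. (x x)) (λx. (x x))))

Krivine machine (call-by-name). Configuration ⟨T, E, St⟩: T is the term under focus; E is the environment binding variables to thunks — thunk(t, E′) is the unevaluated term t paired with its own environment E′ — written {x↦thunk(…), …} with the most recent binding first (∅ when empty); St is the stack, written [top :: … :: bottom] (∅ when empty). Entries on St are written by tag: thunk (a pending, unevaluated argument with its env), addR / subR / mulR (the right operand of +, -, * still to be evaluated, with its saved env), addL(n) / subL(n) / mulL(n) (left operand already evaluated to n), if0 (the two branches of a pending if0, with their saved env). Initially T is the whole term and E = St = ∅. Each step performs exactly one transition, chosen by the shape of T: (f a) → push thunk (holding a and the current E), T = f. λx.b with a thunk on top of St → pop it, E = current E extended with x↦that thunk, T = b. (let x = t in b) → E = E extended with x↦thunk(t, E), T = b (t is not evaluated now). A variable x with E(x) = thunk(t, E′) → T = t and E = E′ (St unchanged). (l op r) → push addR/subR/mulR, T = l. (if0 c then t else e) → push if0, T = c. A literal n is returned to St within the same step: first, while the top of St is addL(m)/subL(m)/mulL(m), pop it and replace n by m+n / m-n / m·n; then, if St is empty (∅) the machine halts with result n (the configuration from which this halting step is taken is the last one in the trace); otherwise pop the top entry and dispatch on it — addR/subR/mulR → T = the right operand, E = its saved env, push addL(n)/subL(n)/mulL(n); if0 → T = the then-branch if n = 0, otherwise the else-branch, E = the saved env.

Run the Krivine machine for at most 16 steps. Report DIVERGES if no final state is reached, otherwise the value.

Answer: DIVERGES (no final state within 16 steps)

Derivation:
t=0: ⟨T=(2 * ((λx. (x x)) (λx. (x x)))); E=∅; St=∅⟩
t=1: ⟨T=2; E=∅; St=[mulR]⟩
t=2: ⟨T=((λx. (x x)) (λx. (x x))); E=∅; St=[mulL(2)]⟩
t=3: ⟨T=(λx. (x x)); E=∅; St=[thunk :: mulL(2)]⟩
t=4: ⟨T=(x x); E={x↦thunk((λx. (x x)), ∅)}; St=[mulL(2)]⟩
t=5: ⟨T=x; E={x↦thunk((λx. (x x)), ∅)}; St=[thunk :: mulL(2)]⟩
t=6: ⟨T=(λx. (x x)); E=∅; St=[thunk :: mulL(2)]⟩
t=7: ⟨T=(x x); E={x↦thunk(x, {x↦thunk((λx. (x x)), ∅)})}; St=[mulL(2)]⟩
t=8: ⟨T=x; E={x↦thunk(x, {x↦thunk((λx. (x x)), ∅)})}; St=[thunk :: mulL(2)]⟩
t=9: ⟨T=x; E={x↦thunk((λx. (x x)), ∅)}; St=[thunk :: mulL(2)]⟩
t=10: ⟨T=(λx. (x x)); E=∅; St=[thunk :: mulL(2)]⟩
t=11: ⟨T=(x x); E={x↦thunk(x, {x↦thunk(x, {x↦thunk((λx. (x x)), ∅)})})}; St=[mulL(2)]⟩
t=12: ⟨T=x; E={x↦thunk(x, {x↦thunk(x, {x↦thunk((λx. (x x)), ∅)})})}; St=[thunk :: mulL(2)]⟩
t=13: ⟨T=x; E={x↦thunk(x, {x↦thunk((λx. (x x)), ∅)})}; St=[thunk :: mulL(2)]⟩
t=14: ⟨T=x; E={x↦thunk((λx. (x x)), ∅)}; St=[thunk :: mulL(2)]⟩
t=15: ⟨T=(λx. (x x)); E=∅; St=[thunk :: mulL(2)]⟩
t=16: ⟨T=(x x); E={x↦thunk(x, {x↦thunk(x, {x↦thunk(x, {x↦thunk((λx. (x x)), ∅)})})})}; St=[mulL(2)]⟩
→ 16 transitions taken and the configuration is still not final: no result within 16 steps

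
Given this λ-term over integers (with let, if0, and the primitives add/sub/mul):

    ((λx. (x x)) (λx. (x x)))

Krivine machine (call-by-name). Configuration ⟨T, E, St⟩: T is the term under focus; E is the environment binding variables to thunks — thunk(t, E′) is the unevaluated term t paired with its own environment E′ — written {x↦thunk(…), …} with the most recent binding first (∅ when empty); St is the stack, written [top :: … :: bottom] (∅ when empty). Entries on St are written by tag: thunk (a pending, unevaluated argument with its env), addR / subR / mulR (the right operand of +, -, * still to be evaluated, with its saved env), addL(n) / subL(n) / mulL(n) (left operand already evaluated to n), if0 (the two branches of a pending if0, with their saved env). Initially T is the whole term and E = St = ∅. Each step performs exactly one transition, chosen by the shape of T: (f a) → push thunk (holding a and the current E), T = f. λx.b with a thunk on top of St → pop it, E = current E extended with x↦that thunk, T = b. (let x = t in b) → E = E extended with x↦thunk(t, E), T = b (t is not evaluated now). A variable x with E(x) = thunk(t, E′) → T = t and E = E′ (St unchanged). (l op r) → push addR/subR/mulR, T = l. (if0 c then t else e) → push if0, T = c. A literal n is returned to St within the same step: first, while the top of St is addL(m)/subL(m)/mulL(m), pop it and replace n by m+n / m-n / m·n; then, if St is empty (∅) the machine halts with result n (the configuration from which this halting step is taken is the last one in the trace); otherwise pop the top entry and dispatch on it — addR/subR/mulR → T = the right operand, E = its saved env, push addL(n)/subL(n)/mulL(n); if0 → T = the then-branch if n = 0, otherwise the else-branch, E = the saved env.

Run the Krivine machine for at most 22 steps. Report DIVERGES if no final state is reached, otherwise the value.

Answer: DIVERGES (no final state within 22 steps)

Execution trace:
step 0: [T=((λx. (x x)) (λx. (x x))) | E=∅ | St=∅]
step 1: [T=(λx. (x x)) | E=∅ | St=[thunk]]
step 2: [T=(x x) | E={x↦thunk((λx. (x x)), ∅)} | St=∅]
step 3: [T=x | E={x↦thunk((λx. (x x)), ∅)} | St=[thunk]]
step 4: [T=(λx. (x x)) | E=∅ | St=[thunk]]
step 5: [T=(x x) | E={x↦thunk(x, {x↦thunk((λx. (x x)), ∅)})} | St=∅]
step 6: [T=x | E={x↦thunk(x, {x↦thunk((λx. (x x)), ∅)})} | St=[thunk]]
step 7: [T=x | E={x↦thunk((λx. (x x)), ∅)} | St=[thunk]]
step 8: [T=(λx. (x x)) | E=∅ | St=[thunk]]
step 9: [T=(x x) | E={x↦thunk(x, {x↦thunk(x, {x↦thunk((λx. (x x)), ∅)})})} | St=∅]
step 10: [T=x | E={x↦thunk(x, {x↦thunk(x, {x↦thunk((λx. (x x)), ∅)})})} | St=[thunk]]
step 11: [T=x | E={x↦thunk(x, {x↦thunk((λx. (x x)), ∅)})} | St=[thunk]]
step 12: [T=x | E={x↦thunk((λx. (x x)), ∅)} | St=[thunk]]
step 13: [T=(λx. (x x)) | E=∅ | St=[thunk]]
step 14: [T=(x x) | E={x↦thunk(x, {x↦thunk(x, {x↦thunk(x, {x↦thunk((λx. (x x)), ∅)})})})} | St=∅]
step 15: [T=x | E={x↦thunk(x, {x↦thunk(x, {x↦thunk(x, {x↦thunk((λx. (x x)), ∅)})})})} | St=[thunk]]
step 16: [T=x | E={x↦thunk(x, {x↦thunk(x, {x↦thunk((λx. (x x)), ∅)})})} | St=[thunk]]
step 17: [T=x | E={x↦thunk(x, {x↦thunk((λx. (x x)), ∅)})} | St=[thunk]]
step 18: [T=x | E={x↦thunk((λx. (x x)), ∅)} | St=[thunk]]
step 19: [T=(λx. (x x)) | E=∅ | St=[thunk]]
step 20: [T=(x x) | E={x↦thunk(x, {x↦thunk(x, {x↦thunk(x, {x↦thunk(x, {x↦thunk((λx. (x x)), ∅)})})})})} | St=∅]
step 21: [T=x | E={x↦thunk(x, {x↦thunk(x, {x↦thunk(x, {x↦thunk(x, {x↦thunk((λx. (x x)), ∅)})})})})} | St=[thunk]]
step 22: [T=x | E={x↦thunk(x, {x↦thunk(x, {x↦thunk(x, {x↦thunk((λx. (x x)), ∅)})})})} | St=[thunk]]
→ 22 transitions taken and the configuration is still not final: no result within 22 steps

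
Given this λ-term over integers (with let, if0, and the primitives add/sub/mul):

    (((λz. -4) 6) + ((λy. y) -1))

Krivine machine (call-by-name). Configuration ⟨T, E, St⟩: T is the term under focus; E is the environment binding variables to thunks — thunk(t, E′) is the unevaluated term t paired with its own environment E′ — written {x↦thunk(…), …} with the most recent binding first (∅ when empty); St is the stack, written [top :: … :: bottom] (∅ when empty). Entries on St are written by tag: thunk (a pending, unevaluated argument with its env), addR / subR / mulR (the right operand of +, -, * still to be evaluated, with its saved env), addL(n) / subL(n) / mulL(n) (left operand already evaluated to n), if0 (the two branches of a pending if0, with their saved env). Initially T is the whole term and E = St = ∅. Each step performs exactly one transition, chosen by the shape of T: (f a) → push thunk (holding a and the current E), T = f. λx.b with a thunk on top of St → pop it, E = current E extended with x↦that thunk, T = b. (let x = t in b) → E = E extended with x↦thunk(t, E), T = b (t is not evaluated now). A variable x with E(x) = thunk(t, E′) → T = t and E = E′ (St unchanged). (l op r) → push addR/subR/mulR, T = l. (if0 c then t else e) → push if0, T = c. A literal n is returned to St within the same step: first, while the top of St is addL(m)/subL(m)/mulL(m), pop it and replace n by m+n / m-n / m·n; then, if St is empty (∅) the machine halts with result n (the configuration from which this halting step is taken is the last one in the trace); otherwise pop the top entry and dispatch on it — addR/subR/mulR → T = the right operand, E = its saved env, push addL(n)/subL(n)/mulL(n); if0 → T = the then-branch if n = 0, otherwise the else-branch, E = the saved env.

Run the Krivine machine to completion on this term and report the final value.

t=0: ⟨T=(((λz. -4) 6) + ((λy. y) -1)); E=∅; St=∅⟩
t=1: ⟨T=((λz. -4) 6); E=∅; St=[addR]⟩
t=2: ⟨T=(λz. -4); E=∅; St=[thunk :: addR]⟩
t=3: ⟨T=-4; E={z↦thunk(6, ∅)}; St=[addR]⟩
t=4: ⟨T=((λy. y) -1); E=∅; St=[addL(-4)]⟩
t=5: ⟨T=(λy. y); E=∅; St=[thunk :: addL(-4)]⟩
t=6: ⟨T=y; E={y↦thunk(-1, ∅)}; St=[addL(-4)]⟩
t=7: ⟨T=-1; E=∅; St=[addL(-4)]⟩
→ final value -5

Answer: -5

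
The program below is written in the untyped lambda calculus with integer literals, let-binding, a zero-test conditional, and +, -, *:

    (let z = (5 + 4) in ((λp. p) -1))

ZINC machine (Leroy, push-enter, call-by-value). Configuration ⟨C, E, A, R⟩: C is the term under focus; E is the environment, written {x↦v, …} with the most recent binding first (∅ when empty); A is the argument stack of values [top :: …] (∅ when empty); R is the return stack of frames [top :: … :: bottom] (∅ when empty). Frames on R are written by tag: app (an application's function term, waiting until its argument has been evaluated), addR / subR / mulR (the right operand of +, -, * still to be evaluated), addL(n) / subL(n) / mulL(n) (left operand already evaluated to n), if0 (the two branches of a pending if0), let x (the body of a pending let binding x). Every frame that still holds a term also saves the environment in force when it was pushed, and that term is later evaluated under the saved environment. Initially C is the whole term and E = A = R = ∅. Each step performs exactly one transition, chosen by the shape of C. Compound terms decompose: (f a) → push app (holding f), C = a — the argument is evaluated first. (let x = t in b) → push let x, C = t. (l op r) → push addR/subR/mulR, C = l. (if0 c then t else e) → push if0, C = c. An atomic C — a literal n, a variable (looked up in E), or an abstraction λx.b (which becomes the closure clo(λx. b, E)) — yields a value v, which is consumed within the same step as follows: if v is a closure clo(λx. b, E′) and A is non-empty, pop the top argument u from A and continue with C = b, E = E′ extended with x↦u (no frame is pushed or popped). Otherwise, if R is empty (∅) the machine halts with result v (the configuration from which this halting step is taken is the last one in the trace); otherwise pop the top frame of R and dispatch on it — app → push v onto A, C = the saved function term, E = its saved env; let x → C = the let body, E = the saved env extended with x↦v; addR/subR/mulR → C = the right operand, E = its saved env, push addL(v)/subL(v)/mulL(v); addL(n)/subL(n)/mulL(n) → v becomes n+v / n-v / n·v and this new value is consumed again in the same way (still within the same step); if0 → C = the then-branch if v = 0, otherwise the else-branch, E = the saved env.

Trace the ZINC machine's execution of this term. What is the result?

Answer: -1

Machine steps:
[0] <C=(let z = (5 + 4) in ((λp. p) -1)), E=∅, A=∅, R=∅>
[1] <C=(5 + 4), E=∅, A=∅, R=[let z]>
[2] <C=5, E=∅, A=∅, R=[addR :: let z]>
[3] <C=4, E=∅, A=∅, R=[addL(5) :: let z]>
[4] <C=((λp. p) -1), E={z↦9}, A=∅, R=∅>
[5] <C=-1, E={z↦9}, A=∅, R=[app]>
[6] <C=(λp. p), E={z↦9}, A=[-1], R=∅>
[7] <C=p, E={p↦-1, z↦9}, A=∅, R=∅>
→ final value -1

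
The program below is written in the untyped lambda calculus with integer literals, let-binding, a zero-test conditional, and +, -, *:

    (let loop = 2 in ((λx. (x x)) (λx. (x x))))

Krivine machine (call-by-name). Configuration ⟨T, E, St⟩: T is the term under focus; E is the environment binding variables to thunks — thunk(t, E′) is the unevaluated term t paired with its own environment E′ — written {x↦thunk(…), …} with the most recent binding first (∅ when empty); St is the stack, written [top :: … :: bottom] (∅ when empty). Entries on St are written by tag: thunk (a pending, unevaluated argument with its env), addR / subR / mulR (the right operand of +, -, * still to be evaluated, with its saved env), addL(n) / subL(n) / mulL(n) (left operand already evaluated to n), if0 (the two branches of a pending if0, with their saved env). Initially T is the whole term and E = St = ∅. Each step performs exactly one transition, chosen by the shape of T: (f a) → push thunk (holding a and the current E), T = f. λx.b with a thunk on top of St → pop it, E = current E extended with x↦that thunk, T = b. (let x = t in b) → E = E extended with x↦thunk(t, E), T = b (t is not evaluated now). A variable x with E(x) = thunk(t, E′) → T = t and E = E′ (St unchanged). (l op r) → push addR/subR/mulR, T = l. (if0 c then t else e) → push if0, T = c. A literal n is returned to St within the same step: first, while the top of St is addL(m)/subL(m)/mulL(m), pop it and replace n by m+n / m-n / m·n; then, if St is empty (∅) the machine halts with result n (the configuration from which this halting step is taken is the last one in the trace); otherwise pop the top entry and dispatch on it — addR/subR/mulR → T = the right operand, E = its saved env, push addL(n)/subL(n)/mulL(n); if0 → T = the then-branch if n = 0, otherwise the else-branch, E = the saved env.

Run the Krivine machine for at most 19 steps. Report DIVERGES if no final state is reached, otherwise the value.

Answer: DIVERGES (no final state within 19 steps)

Derivation:
step 0: ⟨T=(let loop = 2 in ((λx. (x x)) (λx. (x x)))); E=∅; St=∅⟩
step 1: ⟨T=((λx. (x x)) (λx. (x x))); E={loop↦thunk(2, ∅)}; St=∅⟩
step 2: ⟨T=(λx. (x x)); E={loop↦thunk(2, ∅)}; St=[thunk]⟩
step 3: ⟨T=(x x); E={x↦thunk((λx. (x x)), {loop↦thunk(2, ∅)}), loop↦thunk(2, ∅)}; St=∅⟩
step 4: ⟨T=x; E={x↦thunk((λx. (x x)), {loop↦thunk(2, ∅)}), loop↦thunk(2, ∅)}; St=[thunk]⟩
step 5: ⟨T=(λx. (x x)); E={loop↦thunk(2, ∅)}; St=[thunk]⟩
step 6: ⟨T=(x x); E={x↦thunk(x, {x↦thunk((λx. (x x)), {loop↦thunk(2, ∅)}), loop↦thunk(2, ∅)}), loop↦thunk(2, ∅)}; St=∅⟩
step 7: ⟨T=x; E={x↦thunk(x, {x↦thunk((λx. (x x)), {loop↦thunk(2, ∅)}), loop↦thunk(2, ∅)}), loop↦thunk(2, ∅)}; St=[thunk]⟩
step 8: ⟨T=x; E={x↦thunk((λx. (x x)), {loop↦thunk(2, ∅)}), loop↦thunk(2, ∅)}; St=[thunk]⟩
step 9: ⟨T=(λx. (x x)); E={loop↦thunk(2, ∅)}; St=[thunk]⟩
step 10: ⟨T=(x x); E={x↦thunk(x, {x↦thunk(x, {x↦thunk((λx. (x x)), {loop↦thunk(2, ∅)}), loop↦thunk(2, ∅)}), loop↦thunk(2, ∅)}), loop↦thunk(2, ∅)}; St=∅⟩
step 11: ⟨T=x; E={x↦thunk(x, {x↦thunk(x, {x↦thunk((λx. (x x)), {loop↦thunk(2, ∅)}), loop↦thunk(2, ∅)}), loop↦thunk(2, ∅)}), loop↦thunk(2, ∅)}; St=[thunk]⟩
step 12: ⟨T=x; E={x↦thunk(x, {x↦thunk((λx. (x x)), {loop↦thunk(2, ∅)}), loop↦thunk(2, ∅)}), loop↦thunk(2, ∅)}; St=[thunk]⟩
step 13: ⟨T=x; E={x↦thunk((λx. (x x)), {loop↦thunk(2, ∅)}), loop↦thunk(2, ∅)}; St=[thunk]⟩
step 14: ⟨T=(λx. (x x)); E={loop↦thunk(2, ∅)}; St=[thunk]⟩
step 15: ⟨T=(x x); E={x↦thunk(x, {x↦thunk(x, {x↦thunk(x, {x↦thunk((λx. (x x)), {loop↦thunk(2, ∅)}), loop↦thunk(2, ∅)}), loop↦thunk(2, ∅)}), loop↦thunk(2, ∅)}), loop↦thunk(2, ∅)}; St=∅⟩
step 16: ⟨T=x; E={x↦thunk(x, {x↦thunk(x, {x↦thunk(x, {x↦thunk((λx. (x x)), {loop↦thunk(2, ∅)}), loop↦thunk(2, ∅)}), loop↦thunk(2, ∅)}), loop↦thunk(2, ∅)}), loop↦thunk(2, ∅)}; St=[thunk]⟩
step 17: ⟨T=x; E={x↦thunk(x, {x↦thunk(x, {x↦thunk((λx. (x x)), {loop↦thunk(2, ∅)}), loop↦thunk(2, ∅)}), loop↦thunk(2, ∅)}), loop↦thunk(2, ∅)}; St=[thunk]⟩
step 18: ⟨T=x; E={x↦thunk(x, {x↦thunk((λx. (x x)), {loop↦thunk(2, ∅)}), loop↦thunk(2, ∅)}), loop↦thunk(2, ∅)}; St=[thunk]⟩
step 19: ⟨T=x; E={x↦thunk((λx. (x x)), {loop↦thunk(2, ∅)}), loop↦thunk(2, ∅)}; St=[thunk]⟩
→ 19 transitions taken and the configuration is still not final: no result within 19 steps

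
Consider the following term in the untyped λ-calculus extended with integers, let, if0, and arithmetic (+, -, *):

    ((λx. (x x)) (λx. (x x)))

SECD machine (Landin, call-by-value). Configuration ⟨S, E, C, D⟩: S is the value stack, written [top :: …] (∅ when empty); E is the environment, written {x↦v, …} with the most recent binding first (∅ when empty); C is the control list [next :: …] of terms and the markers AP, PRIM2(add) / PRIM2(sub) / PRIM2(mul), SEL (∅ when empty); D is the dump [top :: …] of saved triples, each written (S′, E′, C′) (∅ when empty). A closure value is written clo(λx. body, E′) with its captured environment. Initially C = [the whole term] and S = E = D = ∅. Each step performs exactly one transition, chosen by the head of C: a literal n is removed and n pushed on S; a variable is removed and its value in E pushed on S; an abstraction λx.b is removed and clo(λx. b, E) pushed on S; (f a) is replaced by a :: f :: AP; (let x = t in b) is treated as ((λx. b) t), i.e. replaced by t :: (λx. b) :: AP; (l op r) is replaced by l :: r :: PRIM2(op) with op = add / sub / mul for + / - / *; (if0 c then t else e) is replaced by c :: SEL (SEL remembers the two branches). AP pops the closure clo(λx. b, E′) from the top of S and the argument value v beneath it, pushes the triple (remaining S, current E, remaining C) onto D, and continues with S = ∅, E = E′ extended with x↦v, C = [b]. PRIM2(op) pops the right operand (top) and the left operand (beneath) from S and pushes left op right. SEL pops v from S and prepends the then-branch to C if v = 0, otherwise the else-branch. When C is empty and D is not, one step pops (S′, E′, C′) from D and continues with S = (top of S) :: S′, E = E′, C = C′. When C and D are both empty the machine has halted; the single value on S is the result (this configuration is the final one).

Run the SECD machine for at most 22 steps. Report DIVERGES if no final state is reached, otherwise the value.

Answer: DIVERGES (no final state within 22 steps)

Execution trace:
step 0: <S=∅, E=∅, C=[((λx. (x x)) (λx. (x x)))], D=∅>
step 1: <S=∅, E=∅, C=[(λx. (x x)) :: (λx. (x x)) :: AP], D=∅>
step 2: <S=[clo(λx. (x x), ∅)], E=∅, C=[(λx. (x x)) :: AP], D=∅>
step 3: <S=[clo(λx. (x x), ∅) :: clo(λx. (x x), ∅)], E=∅, C=[AP], D=∅>
step 4: <S=∅, E={x↦clo(λx. (x x), ∅)}, C=[(x x)], D=[(∅, ∅, ∅)]>
step 5: <S=∅, E={x↦clo(λx. (x x), ∅)}, C=[x :: x :: AP], D=[(∅, ∅, ∅)]>
step 6: <S=[clo(λx. (x x), ∅)], E={x↦clo(λx. (x x), ∅)}, C=[x :: AP], D=[(∅, ∅, ∅)]>
step 7: <S=[clo(λx. (x x), ∅) :: clo(λx. (x x), ∅)], E={x↦clo(λx. (x x), ∅)}, C=[AP], D=[(∅, ∅, ∅)]>
step 8: <S=∅, E={x↦clo(λx. (x x), ∅)}, C=[(x x)], D=[(∅, {x↦clo(λx. (x x), ∅)}, ∅) :: (∅, ∅, ∅)]>
step 9: <S=∅, E={x↦clo(λx. (x x), ∅)}, C=[x :: x :: AP], D=[(∅, {x↦clo(λx. (x x), ∅)}, ∅) :: (∅, ∅, ∅)]>
step 10: <S=[clo(λx. (x x), ∅)], E={x↦clo(λx. (x x), ∅)}, C=[x :: AP], D=[(∅, {x↦clo(λx. (x x), ∅)}, ∅) :: (∅, ∅, ∅)]>
step 11: <S=[clo(λx. (x x), ∅) :: clo(λx. (x x), ∅)], E={x↦clo(λx. (x x), ∅)}, C=[AP], D=[(∅, {x↦clo(λx. (x x), ∅)}, ∅) :: (∅, ∅, ∅)]>
step 12: <S=∅, E={x↦clo(λx. (x x), ∅)}, C=[(x x)], D=[(∅, {x↦clo(λx. (x x), ∅)}, ∅) :: (∅, {x↦clo(λx. (x x), ∅)}, ∅) :: (∅, ∅, ∅)]>
step 13: <S=∅, E={x↦clo(λx. (x x), ∅)}, C=[x :: x :: AP], D=[(∅, {x↦clo(λx. (x x), ∅)}, ∅) :: (∅, {x↦clo(λx. (x x), ∅)}, ∅) :: (∅, ∅, ∅)]>
step 14: <S=[clo(λx. (x x), ∅)], E={x↦clo(λx. (x x), ∅)}, C=[x :: AP], D=[(∅, {x↦clo(λx. (x x), ∅)}, ∅) :: (∅, {x↦clo(λx. (x x), ∅)}, ∅) :: (∅, ∅, ∅)]>
step 15: <S=[clo(λx. (x x), ∅) :: clo(λx. (x x), ∅)], E={x↦clo(λx. (x x), ∅)}, C=[AP], D=[(∅, {x↦clo(λx. (x x), ∅)}, ∅) :: (∅, {x↦clo(λx. (x x), ∅)}, ∅) :: (∅, ∅, ∅)]>
step 16: <S=∅, E={x↦clo(λx. (x x), ∅)}, C=[(x x)], D=[(∅, {x↦clo(λx. (x x), ∅)}, ∅) :: (∅, {x↦clo(λx. (x x), ∅)}, ∅) :: (∅, {x↦clo(λx. (x x), ∅)}, ∅) :: (∅, ∅, ∅)]>
step 17: <S=∅, E={x↦clo(λx. (x x), ∅)}, C=[x :: x :: AP], D=[(∅, {x↦clo(λx. (x x), ∅)}, ∅) :: (∅, {x↦clo(λx. (x x), ∅)}, ∅) :: (∅, {x↦clo(λx. (x x), ∅)}, ∅) :: (∅, ∅, ∅)]>
step 18: <S=[clo(λx. (x x), ∅)], E={x↦clo(λx. (x x), ∅)}, C=[x :: AP], D=[(∅, {x↦clo(λx. (x x), ∅)}, ∅) :: (∅, {x↦clo(λx. (x x), ∅)}, ∅) :: (∅, {x↦clo(λx. (x x), ∅)}, ∅) :: (∅, ∅, ∅)]>
step 19: <S=[clo(λx. (x x), ∅) :: clo(λx. (x x), ∅)], E={x↦clo(λx. (x x), ∅)}, C=[AP], D=[(∅, {x↦clo(λx. (x x), ∅)}, ∅) :: (∅, {x↦clo(λx. (x x), ∅)}, ∅) :: (∅, {x↦clo(λx. (x x), ∅)}, ∅) :: (∅, ∅, ∅)]>
step 20: <S=∅, E={x↦clo(λx. (x x), ∅)}, C=[(x x)], D=[(∅, {x↦clo(λx. (x x), ∅)}, ∅) :: (∅, {x↦clo(λx. (x x), ∅)}, ∅) :: (∅, {x↦clo(λx. (x x), ∅)}, ∅) :: (∅, {x↦clo(λx. (x x), ∅)}, ∅) :: (∅, ∅, ∅)]>
step 21: <S=∅, E={x↦clo(λx. (x x), ∅)}, C=[x :: x :: AP], D=[(∅, {x↦clo(λx. (x x), ∅)}, ∅) :: (∅, {x↦clo(λx. (x x), ∅)}, ∅) :: (∅, {x↦clo(λx. (x x), ∅)}, ∅) :: (∅, {x↦clo(λx. (x x), ∅)}, ∅) :: (∅, ∅, ∅)]>
step 22: <S=[clo(λx. (x x), ∅)], E={x↦clo(λx. (x x), ∅)}, C=[x :: AP], D=[(∅, {x↦clo(λx. (x x), ∅)}, ∅) :: (∅, {x↦clo(λx. (x x), ∅)}, ∅) :: (∅, {x↦clo(λx. (x x), ∅)}, ∅) :: (∅, {x↦clo(λx. (x x), ∅)}, ∅) :: (∅, ∅, ∅)]>
→ 22 transitions taken and the configuration is still not final: no result within 22 steps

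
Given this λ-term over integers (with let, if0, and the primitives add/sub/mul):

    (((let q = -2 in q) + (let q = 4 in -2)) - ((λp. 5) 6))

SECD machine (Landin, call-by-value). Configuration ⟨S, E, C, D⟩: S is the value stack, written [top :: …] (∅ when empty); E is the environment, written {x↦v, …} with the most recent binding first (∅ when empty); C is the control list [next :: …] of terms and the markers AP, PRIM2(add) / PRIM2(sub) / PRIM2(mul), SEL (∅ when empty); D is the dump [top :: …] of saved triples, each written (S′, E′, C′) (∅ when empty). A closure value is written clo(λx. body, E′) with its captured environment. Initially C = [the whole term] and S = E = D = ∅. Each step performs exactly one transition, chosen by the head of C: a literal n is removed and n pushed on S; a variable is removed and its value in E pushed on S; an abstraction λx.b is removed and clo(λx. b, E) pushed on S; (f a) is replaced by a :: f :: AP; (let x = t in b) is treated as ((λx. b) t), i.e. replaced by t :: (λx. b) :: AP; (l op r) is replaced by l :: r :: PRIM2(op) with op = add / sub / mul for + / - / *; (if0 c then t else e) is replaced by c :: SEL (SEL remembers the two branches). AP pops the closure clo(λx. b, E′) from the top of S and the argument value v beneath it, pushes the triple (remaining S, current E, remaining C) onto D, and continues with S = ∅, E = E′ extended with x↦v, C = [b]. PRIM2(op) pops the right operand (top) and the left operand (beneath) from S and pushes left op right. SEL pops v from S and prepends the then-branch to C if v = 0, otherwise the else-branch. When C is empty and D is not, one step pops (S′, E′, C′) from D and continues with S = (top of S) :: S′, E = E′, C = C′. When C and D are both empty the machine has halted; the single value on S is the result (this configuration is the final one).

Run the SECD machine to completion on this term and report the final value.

t=0: ⟨S=∅; E=∅; C=[(((let q = -2 in q) + (let q = 4 in -2)) - ((λp. 5) 6))]; D=∅⟩
t=1: ⟨S=∅; E=∅; C=[((let q = -2 in q) + (let q = 4 in -2)) :: ((λp. 5) 6) :: PRIM2(sub)]; D=∅⟩
t=2: ⟨S=∅; E=∅; C=[(let q = -2 in q) :: (let q = 4 in -2) :: PRIM2(add) :: ((λp. 5) 6) :: PRIM2(sub)]; D=∅⟩
t=3: ⟨S=∅; E=∅; C=[-2 :: (λq. q) :: AP :: (let q = 4 in -2) :: PRIM2(add) :: ((λp. 5) 6) :: PRIM2(sub)]; D=∅⟩
t=4: ⟨S=[-2]; E=∅; C=[(λq. q) :: AP :: (let q = 4 in -2) :: PRIM2(add) :: ((λp. 5) 6) :: PRIM2(sub)]; D=∅⟩
t=5: ⟨S=[clo(λq. q, ∅) :: -2]; E=∅; C=[AP :: (let q = 4 in -2) :: PRIM2(add) :: ((λp. 5) 6) :: PRIM2(sub)]; D=∅⟩
t=6: ⟨S=∅; E={q↦-2}; C=[q]; D=[(∅, ∅, [(let q = 4 in -2) :: PRIM2(add) :: ((λp. 5) 6) :: PRIM2(sub)])]⟩
t=7: ⟨S=[-2]; E={q↦-2}; C=∅; D=[(∅, ∅, [(let q = 4 in -2) :: PRIM2(add) :: ((λp. 5) 6) :: PRIM2(sub)])]⟩
t=8: ⟨S=[-2]; E=∅; C=[(let q = 4 in -2) :: PRIM2(add) :: ((λp. 5) 6) :: PRIM2(sub)]; D=∅⟩
t=9: ⟨S=[-2]; E=∅; C=[4 :: (λq. -2) :: AP :: PRIM2(add) :: ((λp. 5) 6) :: PRIM2(sub)]; D=∅⟩
t=10: ⟨S=[4 :: -2]; E=∅; C=[(λq. -2) :: AP :: PRIM2(add) :: ((λp. 5) 6) :: PRIM2(sub)]; D=∅⟩
t=11: ⟨S=[clo(λq. -2, ∅) :: 4 :: -2]; E=∅; C=[AP :: PRIM2(add) :: ((λp. 5) 6) :: PRIM2(sub)]; D=∅⟩
t=12: ⟨S=∅; E={q↦4}; C=[-2]; D=[([-2], ∅, [PRIM2(add) :: ((λp. 5) 6) :: PRIM2(sub)])]⟩
t=13: ⟨S=[-2]; E={q↦4}; C=∅; D=[([-2], ∅, [PRIM2(add) :: ((λp. 5) 6) :: PRIM2(sub)])]⟩
t=14: ⟨S=[-2 :: -2]; E=∅; C=[PRIM2(add) :: ((λp. 5) 6) :: PRIM2(sub)]; D=∅⟩
t=15: ⟨S=[-4]; E=∅; C=[((λp. 5) 6) :: PRIM2(sub)]; D=∅⟩
t=16: ⟨S=[-4]; E=∅; C=[6 :: (λp. 5) :: AP :: PRIM2(sub)]; D=∅⟩
t=17: ⟨S=[6 :: -4]; E=∅; C=[(λp. 5) :: AP :: PRIM2(sub)]; D=∅⟩
t=18: ⟨S=[clo(λp. 5, ∅) :: 6 :: -4]; E=∅; C=[AP :: PRIM2(sub)]; D=∅⟩
t=19: ⟨S=∅; E={p↦6}; C=[5]; D=[([-4], ∅, [PRIM2(sub)])]⟩
t=20: ⟨S=[5]; E={p↦6}; C=∅; D=[([-4], ∅, [PRIM2(sub)])]⟩
t=21: ⟨S=[5 :: -4]; E=∅; C=[PRIM2(sub)]; D=∅⟩
t=22: ⟨S=[-9]; E=∅; C=∅; D=∅⟩
→ final value -9

Answer: -9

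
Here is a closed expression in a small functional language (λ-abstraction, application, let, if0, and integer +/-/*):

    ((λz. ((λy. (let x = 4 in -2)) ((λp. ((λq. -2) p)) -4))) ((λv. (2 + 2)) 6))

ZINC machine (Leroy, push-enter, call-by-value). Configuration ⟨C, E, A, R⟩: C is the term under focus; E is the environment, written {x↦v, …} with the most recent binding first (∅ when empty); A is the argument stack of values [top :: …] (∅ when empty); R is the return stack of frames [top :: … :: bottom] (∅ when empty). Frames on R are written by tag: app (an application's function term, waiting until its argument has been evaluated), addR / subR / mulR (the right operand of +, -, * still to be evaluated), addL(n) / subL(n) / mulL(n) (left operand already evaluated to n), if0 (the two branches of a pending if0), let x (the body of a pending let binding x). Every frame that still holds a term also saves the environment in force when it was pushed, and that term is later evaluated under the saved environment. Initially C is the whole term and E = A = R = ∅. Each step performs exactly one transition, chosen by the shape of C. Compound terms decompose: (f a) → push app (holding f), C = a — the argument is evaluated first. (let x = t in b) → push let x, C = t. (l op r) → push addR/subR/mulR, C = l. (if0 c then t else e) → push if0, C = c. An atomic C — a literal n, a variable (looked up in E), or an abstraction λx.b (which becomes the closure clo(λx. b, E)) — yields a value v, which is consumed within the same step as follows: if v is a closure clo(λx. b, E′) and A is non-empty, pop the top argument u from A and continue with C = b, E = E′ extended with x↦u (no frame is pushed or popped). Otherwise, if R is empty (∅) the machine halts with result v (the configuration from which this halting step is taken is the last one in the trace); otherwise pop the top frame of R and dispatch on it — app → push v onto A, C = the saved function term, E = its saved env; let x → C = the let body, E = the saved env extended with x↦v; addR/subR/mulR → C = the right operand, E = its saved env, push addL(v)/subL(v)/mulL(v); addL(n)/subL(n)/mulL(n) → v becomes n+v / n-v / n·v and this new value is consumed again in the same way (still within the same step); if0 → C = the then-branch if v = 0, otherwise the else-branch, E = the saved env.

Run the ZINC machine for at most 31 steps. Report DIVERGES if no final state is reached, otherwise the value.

t=0: ⟨C=((λz. ((λy. (let x = 4 in -2)) ((λp. ((λq. -2) p)) -4))) ((λv. (2 + 2)) 6)); E=∅; A=∅; R=∅⟩
t=1: ⟨C=((λv. (2 + 2)) 6); E=∅; A=∅; R=[app]⟩
t=2: ⟨C=6; E=∅; A=∅; R=[app :: app]⟩
t=3: ⟨C=(λv. (2 + 2)); E=∅; A=[6]; R=[app]⟩
t=4: ⟨C=(2 + 2); E={v↦6}; A=∅; R=[app]⟩
t=5: ⟨C=2; E={v↦6}; A=∅; R=[addR :: app]⟩
t=6: ⟨C=2; E={v↦6}; A=∅; R=[addL(2) :: app]⟩
t=7: ⟨C=(λz. ((λy. (let x = 4 in -2)) ((λp. ((λq. -2) p)) -4))); E=∅; A=[4]; R=∅⟩
t=8: ⟨C=((λy. (let x = 4 in -2)) ((λp. ((λq. -2) p)) -4)); E={z↦4}; A=∅; R=∅⟩
t=9: ⟨C=((λp. ((λq. -2) p)) -4); E={z↦4}; A=∅; R=[app]⟩
t=10: ⟨C=-4; E={z↦4}; A=∅; R=[app :: app]⟩
t=11: ⟨C=(λp. ((λq. -2) p)); E={z↦4}; A=[-4]; R=[app]⟩
t=12: ⟨C=((λq. -2) p); E={p↦-4, z↦4}; A=∅; R=[app]⟩
t=13: ⟨C=p; E={p↦-4, z↦4}; A=∅; R=[app :: app]⟩
t=14: ⟨C=(λq. -2); E={p↦-4, z↦4}; A=[-4]; R=[app]⟩
t=15: ⟨C=-2; E={q↦-4, p↦-4, z↦4}; A=∅; R=[app]⟩
t=16: ⟨C=(λy. (let x = 4 in -2)); E={z↦4}; A=[-2]; R=∅⟩
t=17: ⟨C=(let x = 4 in -2); E={y↦-2, z↦4}; A=∅; R=∅⟩
t=18: ⟨C=4; E={y↦-2, z↦4}; A=∅; R=[let x]⟩
t=19: ⟨C=-2; E={x↦4, y↦-2, z↦4}; A=∅; R=∅⟩
→ final value -2

Answer: -2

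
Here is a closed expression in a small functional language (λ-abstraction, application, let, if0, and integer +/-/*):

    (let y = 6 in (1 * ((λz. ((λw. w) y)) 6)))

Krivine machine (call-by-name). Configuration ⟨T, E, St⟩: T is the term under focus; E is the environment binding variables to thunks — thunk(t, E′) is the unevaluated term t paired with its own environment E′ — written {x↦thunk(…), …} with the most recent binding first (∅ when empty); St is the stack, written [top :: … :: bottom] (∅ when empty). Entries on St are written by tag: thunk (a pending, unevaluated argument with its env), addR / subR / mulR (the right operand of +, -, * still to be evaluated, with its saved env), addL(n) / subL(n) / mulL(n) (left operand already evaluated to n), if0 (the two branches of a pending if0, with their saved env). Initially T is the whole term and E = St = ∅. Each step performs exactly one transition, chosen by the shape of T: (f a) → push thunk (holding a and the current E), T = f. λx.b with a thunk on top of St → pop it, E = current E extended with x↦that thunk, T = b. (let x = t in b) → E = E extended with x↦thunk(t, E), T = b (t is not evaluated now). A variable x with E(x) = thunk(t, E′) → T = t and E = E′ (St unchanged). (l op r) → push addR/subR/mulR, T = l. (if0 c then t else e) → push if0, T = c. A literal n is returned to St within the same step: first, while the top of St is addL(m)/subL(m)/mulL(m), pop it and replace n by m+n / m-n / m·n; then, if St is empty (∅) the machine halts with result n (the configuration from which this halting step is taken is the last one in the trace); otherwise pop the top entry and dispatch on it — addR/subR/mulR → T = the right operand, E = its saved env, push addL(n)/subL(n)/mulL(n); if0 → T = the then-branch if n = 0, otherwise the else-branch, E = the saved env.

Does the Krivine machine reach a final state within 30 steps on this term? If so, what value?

Answer: 6

Execution trace:
step 0: <T=(let y = 6 in (1 * ((λz. ((λw. w) y)) 6))), E=∅, St=∅>
step 1: <T=(1 * ((λz. ((λw. w) y)) 6)), E={y↦thunk(6, ∅)}, St=∅>
step 2: <T=1, E={y↦thunk(6, ∅)}, St=[mulR]>
step 3: <T=((λz. ((λw. w) y)) 6), E={y↦thunk(6, ∅)}, St=[mulL(1)]>
step 4: <T=(λz. ((λw. w) y)), E={y↦thunk(6, ∅)}, St=[thunk :: mulL(1)]>
step 5: <T=((λw. w) y), E={z↦thunk(6, {y↦thunk(6, ∅)}), y↦thunk(6, ∅)}, St=[mulL(1)]>
step 6: <T=(λw. w), E={z↦thunk(6, {y↦thunk(6, ∅)}), y↦thunk(6, ∅)}, St=[thunk :: mulL(1)]>
step 7: <T=w, E={w↦thunk(y, {z↦thunk(6, {y↦thunk(6, ∅)}), y↦thunk(6, ∅)}), z↦thunk(6, {y↦thunk(6, ∅)}), y↦thunk(6, ∅)}, St=[mulL(1)]>
step 8: <T=y, E={z↦thunk(6, {y↦thunk(6, ∅)}), y↦thunk(6, ∅)}, St=[mulL(1)]>
step 9: <T=6, E=∅, St=[mulL(1)]>
→ final value 6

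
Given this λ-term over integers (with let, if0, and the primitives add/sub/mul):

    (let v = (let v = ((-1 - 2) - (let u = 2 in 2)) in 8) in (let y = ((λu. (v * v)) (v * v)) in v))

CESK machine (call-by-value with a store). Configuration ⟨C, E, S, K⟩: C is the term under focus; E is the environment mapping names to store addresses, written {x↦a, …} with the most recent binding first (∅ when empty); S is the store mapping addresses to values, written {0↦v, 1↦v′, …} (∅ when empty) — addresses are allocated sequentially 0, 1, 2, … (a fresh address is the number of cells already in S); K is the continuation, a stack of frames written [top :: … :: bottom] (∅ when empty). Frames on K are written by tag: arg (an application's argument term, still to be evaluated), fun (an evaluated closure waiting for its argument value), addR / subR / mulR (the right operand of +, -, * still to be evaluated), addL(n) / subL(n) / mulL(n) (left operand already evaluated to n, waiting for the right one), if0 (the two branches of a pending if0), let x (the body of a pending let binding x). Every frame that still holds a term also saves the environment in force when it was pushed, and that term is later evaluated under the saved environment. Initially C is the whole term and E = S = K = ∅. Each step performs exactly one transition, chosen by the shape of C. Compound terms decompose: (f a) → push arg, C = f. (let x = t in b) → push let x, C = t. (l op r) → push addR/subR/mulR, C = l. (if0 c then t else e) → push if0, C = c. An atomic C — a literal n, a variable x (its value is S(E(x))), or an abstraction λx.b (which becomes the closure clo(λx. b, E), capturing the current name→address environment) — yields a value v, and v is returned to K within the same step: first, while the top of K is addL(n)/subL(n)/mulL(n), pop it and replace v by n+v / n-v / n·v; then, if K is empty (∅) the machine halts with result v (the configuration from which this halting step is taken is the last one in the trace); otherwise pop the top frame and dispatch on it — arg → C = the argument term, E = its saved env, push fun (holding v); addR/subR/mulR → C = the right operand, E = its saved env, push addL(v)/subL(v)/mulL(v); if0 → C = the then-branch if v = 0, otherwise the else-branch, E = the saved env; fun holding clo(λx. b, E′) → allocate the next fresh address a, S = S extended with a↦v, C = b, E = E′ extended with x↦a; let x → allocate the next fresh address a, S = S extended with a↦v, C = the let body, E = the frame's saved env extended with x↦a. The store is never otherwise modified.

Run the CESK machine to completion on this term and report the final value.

t=0: ⟨C=(let v = (let v = ((-1 - 2) - (let u = 2 in 2)) in 8) in (let y = ((λu. (v * v)) (v * v)) in v)); E=∅; S=∅; K=∅⟩
t=1: ⟨C=(let v = ((-1 - 2) - (let u = 2 in 2)) in 8); E=∅; S=∅; K=[let v]⟩
t=2: ⟨C=((-1 - 2) - (let u = 2 in 2)); E=∅; S=∅; K=[let v :: let v]⟩
t=3: ⟨C=(-1 - 2); E=∅; S=∅; K=[subR :: let v :: let v]⟩
t=4: ⟨C=-1; E=∅; S=∅; K=[subR :: subR :: let v :: let v]⟩
t=5: ⟨C=2; E=∅; S=∅; K=[subL(-1) :: subR :: let v :: let v]⟩
t=6: ⟨C=(let u = 2 in 2); E=∅; S=∅; K=[subL(-3) :: let v :: let v]⟩
t=7: ⟨C=2; E=∅; S=∅; K=[let u :: subL(-3) :: let v :: let v]⟩
t=8: ⟨C=2; E={u↦0}; S={0↦2}; K=[subL(-3) :: let v :: let v]⟩
t=9: ⟨C=8; E={v↦1}; S={0↦2, 1↦-5}; K=[let v]⟩
t=10: ⟨C=(let y = ((λu. (v * v)) (v * v)) in v); E={v↦2}; S={0↦2, 1↦-5, 2↦8}; K=∅⟩
t=11: ⟨C=((λu. (v * v)) (v * v)); E={v↦2}; S={0↦2, 1↦-5, 2↦8}; K=[let y]⟩
t=12: ⟨C=(λu. (v * v)); E={v↦2}; S={0↦2, 1↦-5, 2↦8}; K=[arg :: let y]⟩
t=13: ⟨C=(v * v); E={v↦2}; S={0↦2, 1↦-5, 2↦8}; K=[fun :: let y]⟩
t=14: ⟨C=v; E={v↦2}; S={0↦2, 1↦-5, 2↦8}; K=[mulR :: fun :: let y]⟩
t=15: ⟨C=v; E={v↦2}; S={0↦2, 1↦-5, 2↦8}; K=[mulL(8) :: fun :: let y]⟩
t=16: ⟨C=(v * v); E={u↦3, v↦2}; S={0↦2, 1↦-5, 2↦8, 3↦64}; K=[let y]⟩
t=17: ⟨C=v; E={u↦3, v↦2}; S={0↦2, 1↦-5, 2↦8, 3↦64}; K=[mulR :: let y]⟩
t=18: ⟨C=v; E={u↦3, v↦2}; S={0↦2, 1↦-5, 2↦8, 3↦64}; K=[mulL(8) :: let y]⟩
t=19: ⟨C=v; E={y↦4, v↦2}; S={0↦2, 1↦-5, 2↦8, 3↦64, 4↦64}; K=∅⟩
→ final value 8

Answer: 8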